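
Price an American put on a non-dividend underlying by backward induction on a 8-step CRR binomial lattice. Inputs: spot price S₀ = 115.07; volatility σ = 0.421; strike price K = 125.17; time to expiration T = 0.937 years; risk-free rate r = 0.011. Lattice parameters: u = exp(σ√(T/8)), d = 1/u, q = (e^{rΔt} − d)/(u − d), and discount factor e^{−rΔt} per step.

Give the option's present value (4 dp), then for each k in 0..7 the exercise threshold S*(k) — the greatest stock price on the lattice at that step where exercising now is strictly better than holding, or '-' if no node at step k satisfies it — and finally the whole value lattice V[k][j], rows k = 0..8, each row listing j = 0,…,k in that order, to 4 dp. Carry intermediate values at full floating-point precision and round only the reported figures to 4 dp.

Δt=0.11713, u=1.15498, d=0.86582, q=0.46850, disc=e^(-rΔt)=0.99871
k=8 terminal: V=max(K-S,0) → 88.8310 76.6947 60.5052 38.9089 10.1000 0.0000 0.0000 0.0000 0.0000
k=7: j=0 S=41.9708 intr=83.1992 cont=83.0381 V=83.1992[EX]; j=1 S=55.9879 intr=69.1821 cont=69.0210 V=69.1821[EX]; j=2 S=74.6864 intr=50.4836 cont=50.3225 V=50.4836[EX]; j=3 S=99.6296 intr=25.5404 cont=25.3792 V=25.5404[EX]; j=4 S=132.9033 intr=0.0000 cont=5.3612 V=5.3612[hold]; j=5 S=177.2895 intr=0.0000 cont=0.0000 V=0.0000[hold]; j=6 S=236.4995 intr=0.0000 cont=0.0000 V=0.0000[hold]; j=7 S=315.4840 intr=0.0000 cont=0.0000 V=0.0000[hold]  S*(7)=99.6296
k=6: j=0 S=48.4753 intr=76.6947 cont=76.5335 V=76.6947[EX]; j=1 S=64.6648 intr=60.5052 cont=60.3441 V=60.5052[EX]; j=2 S=86.2611 intr=38.9089 cont=38.7478 V=38.9089[EX]; j=3 S=115.0700 intr=10.1000 cont=16.0657 V=16.0657[hold]; j=4 S=153.5003 intr=0.0000 cont=2.8458 V=2.8458[hold]; j=5 S=204.7654 intr=0.0000 cont=0.0000 V=0.0000[hold]; j=6 S=273.1516 intr=0.0000 cont=0.0000 V=0.0000[hold]  S*(6)=86.2611
k=5: j=0 S=55.9879 intr=69.1821 cont=69.0210 V=69.1821[EX]; j=1 S=74.6864 intr=50.4836 cont=50.3225 V=50.4836[EX]; j=2 S=99.6296 intr=25.5404 cont=28.1706 V=28.1706[hold]; j=3 S=132.9033 intr=0.0000 cont=9.8595 V=9.8595[hold]; j=4 S=177.2895 intr=0.0000 cont=1.5106 V=1.5106[hold]; j=5 S=236.4995 intr=0.0000 cont=0.0000 V=0.0000[hold]  S*(5)=74.6864
k=4: j=0 S=64.6648 intr=60.5052 cont=60.3441 V=60.5052[EX]; j=1 S=86.2611 intr=38.9089 cont=39.9784 V=39.9784[hold]; j=2 S=115.0700 intr=10.1000 cont=19.5666 V=19.5666[hold]; j=3 S=153.5003 intr=0.0000 cont=5.9404 V=5.9404[hold]; j=4 S=204.7654 intr=0.0000 cont=0.8019 V=0.8019[hold]  S*(4)=64.6648
k=3: j=0 S=74.6864 intr=50.4836 cont=50.8229 V=50.8229[hold]; j=1 S=99.6296 intr=25.5404 cont=30.3763 V=30.3763[hold]; j=2 S=132.9033 intr=0.0000 cont=13.1657 V=13.1657[hold]; j=3 S=177.2895 intr=0.0000 cont=3.5284 V=3.5284[hold]  S*(3)=-
k=2: j=0 S=86.2611 intr=38.9089 cont=41.1906 V=41.1906[hold]; j=1 S=115.0700 intr=10.1000 cont=22.2844 V=22.2844[hold]; j=2 S=153.5003 intr=0.0000 cont=8.6395 V=8.6395[hold]  S*(2)=-
k=1: j=0 S=99.6296 intr=25.5404 cont=32.2914 V=32.2914[hold]; j=1 S=132.9033 intr=0.0000 cont=15.8713 V=15.8713[hold]  S*(1)=-
k=0: j=0 S=115.0700 intr=10.1000 cont=24.5669 V=24.5669[hold]  S*(0)=-

price = 24.5669
boundary = - - - - 64.6648 74.6864 86.2611 99.6296
tree:
24.5669
32.2914 15.8713
41.1906 22.2844 8.6395
50.8229 30.3763 13.1657 3.5284
60.5052 39.9784 19.5666 5.9404 0.8019
69.1821 50.4836 28.1706 9.8595 1.5106 0.0000
76.6947 60.5052 38.9089 16.0657 2.8458 0.0000 0.0000
83.1992 69.1821 50.4836 25.5404 5.3612 0.0000 0.0000 0.0000
88.8310 76.6947 60.5052 38.9089 10.1000 0.0000 0.0000 0.0000 0.0000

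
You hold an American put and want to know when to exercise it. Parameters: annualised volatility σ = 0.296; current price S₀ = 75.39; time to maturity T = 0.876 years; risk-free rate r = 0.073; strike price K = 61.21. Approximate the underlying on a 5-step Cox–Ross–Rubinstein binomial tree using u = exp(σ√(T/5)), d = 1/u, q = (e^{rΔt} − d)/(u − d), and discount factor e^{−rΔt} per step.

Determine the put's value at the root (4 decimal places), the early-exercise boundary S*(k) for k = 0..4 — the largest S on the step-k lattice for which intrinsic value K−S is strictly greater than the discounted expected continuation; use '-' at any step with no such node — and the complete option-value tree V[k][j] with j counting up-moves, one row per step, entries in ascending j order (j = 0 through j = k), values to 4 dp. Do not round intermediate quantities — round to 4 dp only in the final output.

params: Δt=0.17520 u=1.13190 d=0.88347 q=0.52088 e^(-rΔt)=0.98729
t_5 payoffs: 20.6334 9.2234 0.0000 0.0000 0.0000 0.0000
t_4: node(4,0) S=45.9286 payoff=15.2814 vs cont=14.5035 → 15.2814 [stop]  node(4,1) S=58.8435 payoff=2.3665 vs cont=4.3630 → 4.3630 [wait]  node(4,2) S=75.3900 payoff=0.0000 vs cont=0.0000 → 0.0000 [wait]  node(4,3) S=96.5893 payoff=0.0000 vs cont=0.0000 → 0.0000 [wait]  node(4,4) S=123.7496 payoff=0.0000 vs cont=0.0000 → 0.0000 [wait]  ⇒ S*(4)=45.9286
t_3: node(3,0) S=51.9866 payoff=9.2234 vs cont=9.4723 → 9.4723 [wait]  node(3,1) S=66.6049 payoff=0.0000 vs cont=2.0638 → 2.0638 [wait]  node(3,2) S=85.3338 payoff=0.0000 vs cont=0.0000 → 0.0000 [wait]  node(3,3) S=109.3292 payoff=0.0000 vs cont=0.0000 → 0.0000 [wait]  ⇒ S*(3)=-
t_2: node(2,0) S=58.8435 payoff=2.3665 vs cont=5.5421 → 5.5421 [wait]  node(2,1) S=75.3900 payoff=0.0000 vs cont=0.9763 → 0.9763 [wait]  node(2,2) S=96.5893 payoff=0.0000 vs cont=0.0000 → 0.0000 [wait]  ⇒ S*(2)=-
t_1: node(1,0) S=66.6049 payoff=0.0000 vs cont=3.1236 → 3.1236 [wait]  node(1,1) S=85.3338 payoff=0.0000 vs cont=0.4618 → 0.4618 [wait]  ⇒ S*(1)=-
t_0: node(0,0) S=75.3900 payoff=0.0000 vs cont=1.7151 → 1.7151 [wait]  ⇒ S*(0)=-

price = 1.7151
boundary = - - - - 45.9286
tree:
1.7151
3.1236 0.4618
5.5421 0.9763 0.0000
9.4723 2.0638 0.0000 0.0000
15.2814 4.3630 0.0000 0.0000 0.0000
20.6334 9.2234 0.0000 0.0000 0.0000 0.0000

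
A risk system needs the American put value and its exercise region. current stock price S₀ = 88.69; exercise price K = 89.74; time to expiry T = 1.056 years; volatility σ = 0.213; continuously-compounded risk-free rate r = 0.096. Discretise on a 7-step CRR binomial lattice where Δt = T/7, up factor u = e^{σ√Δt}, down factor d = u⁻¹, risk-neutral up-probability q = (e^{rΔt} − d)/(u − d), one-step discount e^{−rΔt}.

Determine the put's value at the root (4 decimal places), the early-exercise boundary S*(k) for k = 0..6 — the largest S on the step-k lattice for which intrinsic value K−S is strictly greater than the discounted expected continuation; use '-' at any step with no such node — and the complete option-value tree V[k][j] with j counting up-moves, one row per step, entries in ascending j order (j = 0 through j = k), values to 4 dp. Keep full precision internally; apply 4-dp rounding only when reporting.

price = 5.3217
boundary = - - 75.1651 69.1970 75.1651 69.1970 75.1651
tree:
5.3217
8.9517 2.6909
14.5749 4.8944 1.0801
20.5430 8.6166 2.1822 0.2675
26.0373 14.5749 4.2953 0.6273 0.0000
31.0953 20.5430 8.1441 1.4712 0.0000 0.0000
35.7517 26.0373 14.5749 3.4503 0.0000 0.0000 0.0000
40.0384 31.0953 20.5430 8.0920 0.0000 0.0000 0.0000 0.0000

params: Δt=0.15086 u=1.08625 d=0.92060 q=0.56739 e^(-rΔt)=0.98562
t_7 payoffs: 40.0384 31.0953 20.5430 8.0920 0.0000 0.0000 0.0000 0.0000
t_6: node(6,0) S=53.9883 payoff=35.7517 vs cont=34.4614 → 35.7517 [stop]  node(6,1) S=63.7027 payoff=26.0373 vs cont=24.7470 → 26.0373 [stop]  node(6,2) S=75.1651 payoff=14.5749 vs cont=13.2846 → 14.5749 [stop]  node(6,3) S=88.6900 payoff=1.0500 vs cont=3.4503 → 3.4503 [wait]  node(6,4) S=104.6485 payoff=0.0000 vs cont=0.0000 → 0.0000 [wait]  node(6,5) S=123.4785 payoff=0.0000 vs cont=0.0000 → 0.0000 [wait]  node(6,6) S=145.6966 payoff=0.0000 vs cont=0.0000 → 0.0000 [wait]  ⇒ S*(6)=75.1651
t_5: node(5,0) S=58.6447 payoff=31.0953 vs cont=29.8050 → 31.0953 [stop]  node(5,1) S=69.1970 payoff=20.5430 vs cont=19.2527 → 20.5430 [stop]  node(5,2) S=81.6480 payoff=8.0920 vs cont=8.1441 → 8.1441 [wait]  node(5,3) S=96.3394 payoff=0.0000 vs cont=1.4712 → 1.4712 [wait]  node(5,4) S=113.6742 payoff=0.0000 vs cont=0.0000 → 0.0000 [wait]  node(5,5) S=134.1283 payoff=0.0000 vs cont=0.0000 → 0.0000 [wait]  ⇒ S*(5)=69.1970
t_4: node(4,0) S=63.7027 payoff=26.0373 vs cont=24.7470 → 26.0373 [stop]  node(4,1) S=75.1651 payoff=14.5749 vs cont=13.3137 → 14.5749 [stop]  node(4,2) S=88.6900 payoff=1.0500 vs cont=4.2953 → 4.2953 [wait]  node(4,3) S=104.6485 payoff=0.0000 vs cont=0.6273 → 0.6273 [wait]  node(4,4) S=123.4785 payoff=0.0000 vs cont=0.0000 → 0.0000 [wait]  ⇒ S*(4)=75.1651
t_3: node(3,0) S=69.1970 payoff=20.5430 vs cont=19.2527 → 20.5430 [stop]  node(3,1) S=81.6480 payoff=8.0920 vs cont=8.6166 → 8.6166 [wait]  node(3,2) S=96.3394 payoff=0.0000 vs cont=2.1822 → 2.1822 [wait]  node(3,3) S=113.6742 payoff=0.0000 vs cont=0.2675 → 0.2675 [wait]  ⇒ S*(3)=69.1970
t_2: node(2,0) S=75.1651 payoff=14.5749 vs cont=13.5780 → 14.5749 [stop]  node(2,1) S=88.6900 payoff=1.0500 vs cont=4.8944 → 4.8944 [wait]  node(2,2) S=104.6485 payoff=0.0000 vs cont=1.0801 → 1.0801 [wait]  ⇒ S*(2)=75.1651
t_1: node(1,0) S=81.6480 payoff=8.0920 vs cont=8.9517 → 8.9517 [wait]  node(1,1) S=96.3394 payoff=0.0000 vs cont=2.6909 → 2.6909 [wait]  ⇒ S*(1)=-
t_0: node(0,0) S=88.6900 payoff=1.0500 vs cont=5.3217 → 5.3217 [wait]  ⇒ S*(0)=-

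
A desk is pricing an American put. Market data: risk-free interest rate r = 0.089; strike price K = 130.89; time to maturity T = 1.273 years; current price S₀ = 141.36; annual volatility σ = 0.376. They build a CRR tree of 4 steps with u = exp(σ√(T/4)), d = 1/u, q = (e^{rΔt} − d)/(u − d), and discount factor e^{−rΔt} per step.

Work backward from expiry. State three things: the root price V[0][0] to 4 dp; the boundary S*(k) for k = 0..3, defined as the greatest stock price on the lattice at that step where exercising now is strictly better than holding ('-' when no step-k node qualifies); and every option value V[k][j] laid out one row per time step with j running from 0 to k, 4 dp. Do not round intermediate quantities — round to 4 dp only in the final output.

price = 12.5969
boundary = - - 92.4880 74.8109
tree:
12.5969
22.4066 4.0395
38.4020 8.5573 0.0000
56.0791 18.1278 0.0000 0.0000
70.3776 38.4020 0.0000 0.0000 0.0000

Δt=0.31825, u=1.23629, d=0.80887, q=0.51438, disc=e^(-rΔt)=0.97207
k=4 terminal: V=max(K-S,0) → 70.3776 38.4020 0.0000 0.0000 0.0000
k=3: j=0 S=74.8109 intr=56.0791 cont=52.4237 V=56.0791[EX]; j=1 S=114.3421 intr=16.5479 cont=18.1278 V=18.1278[hold]; j=2 S=174.7620 intr=0.0000 cont=0.0000 V=0.0000[hold]; j=3 S=267.1087 intr=0.0000 cont=0.0000 V=0.0000[hold]  S*(3)=74.8109
k=2: j=0 S=92.4880 intr=38.4020 cont=35.5366 V=38.4020[EX]; j=1 S=141.3600 intr=0.0000 cont=8.5573 V=8.5573[hold]; j=2 S=216.0566 intr=0.0000 cont=0.0000 V=0.0000[hold]  S*(2)=92.4880
k=1: j=0 S=114.3421 intr=16.5479 cont=22.4066 V=22.4066[hold]; j=1 S=174.7620 intr=0.0000 cont=4.0395 V=4.0395[hold]  S*(1)=-
k=0: j=0 S=141.3600 intr=0.0000 cont=12.5969 V=12.5969[hold]  S*(0)=-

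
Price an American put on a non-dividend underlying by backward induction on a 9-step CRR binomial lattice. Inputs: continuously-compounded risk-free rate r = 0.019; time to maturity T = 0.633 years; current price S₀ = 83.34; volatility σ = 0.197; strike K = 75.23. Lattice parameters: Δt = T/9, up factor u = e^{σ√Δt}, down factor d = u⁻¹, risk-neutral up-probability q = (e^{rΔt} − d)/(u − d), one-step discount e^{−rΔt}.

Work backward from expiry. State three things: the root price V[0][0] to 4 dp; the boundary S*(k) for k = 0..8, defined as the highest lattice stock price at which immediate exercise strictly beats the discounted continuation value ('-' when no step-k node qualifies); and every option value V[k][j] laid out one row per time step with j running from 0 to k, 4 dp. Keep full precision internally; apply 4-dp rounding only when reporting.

price = 1.7866
boundary = - - - - - - 60.9136 64.1807 67.6230
tree:
1.7866
2.7273 0.8497
4.0629 1.3975 0.3036
5.8826 2.2520 0.5459 0.0619
8.2387 3.5398 0.9689 0.1239 0.0000
11.1011 5.3954 1.6917 0.2480 0.0000 0.0000
14.3164 7.9122 2.8903 0.4963 0.0000 0.0000 0.0000
17.4171 11.0493 4.7928 0.9934 0.0000 0.0000 0.0000 0.0000
20.3600 14.3164 7.6070 1.9885 0.0000 0.0000 0.0000 0.0000 0.0000
23.1531 17.4171 11.0493 3.9801 0.0000 0.0000 0.0000 0.0000 0.0000 0.0000

Δt=0.07033  u=1.05363  d=0.94910  q=0.49973  discount=0.99866
step 9 (expiry): payoffs max(K−S,0) = 23.1531 17.4171 11.0493 3.9801 0.0000 0.0000 0.0000 0.0000 0.0000 0.0000
step 8: (k=8,j=0): S=54.8700, (K−S)⁺=20.3600, hold=20.2595 ⇒ V=20.3600 exercise | (k=8,j=1): S=60.9136, (K−S)⁺=14.3164, hold=14.2159 ⇒ V=14.3164 exercise | (k=8,j=2): S=67.6230, (K−S)⁺=7.6070, hold=7.5066 ⇒ V=7.6070 exercise | (k=8,j=3): S=75.0713, (K−S)⁺=0.1587, hold=1.9885 ⇒ V=1.9885 continue | (k=8,j=4): S=83.3400, (K−S)⁺=0.0000, hold=0.0000 ⇒ V=0.0000 continue | (k=8,j=5): S=92.5195, (K−S)⁺=0.0000, hold=0.0000 ⇒ V=0.0000 continue | (k=8,j=6): S=102.7100, (K−S)⁺=0.0000, hold=0.0000 ⇒ V=0.0000 continue | (k=8,j=7): S=114.0230, (K−S)⁺=0.0000, hold=0.0000 ⇒ V=0.0000 continue | (k=8,j=8): S=126.5820, (K−S)⁺=0.0000, hold=0.0000 ⇒ V=0.0000 continue  boundary S*=67.6230
step 7: (k=7,j=0): S=57.8129, (K−S)⁺=17.4171, hold=17.3166 ⇒ V=17.4171 exercise | (k=7,j=1): S=64.1807, (K−S)⁺=11.0493, hold=10.9488 ⇒ V=11.0493 exercise | (k=7,j=2): S=71.2499, (K−S)⁺=3.9801, hold=4.7928 ⇒ V=4.7928 continue | (k=7,j=3): S=79.0977, (K−S)⁺=0.0000, hold=0.9934 ⇒ V=0.9934 continue | (k=7,j=4): S=87.8099, (K−S)⁺=0.0000, hold=0.0000 ⇒ V=0.0000 continue | (k=7,j=5): S=97.4817, (K−S)⁺=0.0000, hold=0.0000 ⇒ V=0.0000 continue | (k=7,j=6): S=108.2188, (K−S)⁺=0.0000, hold=0.0000 ⇒ V=0.0000 continue | (k=7,j=7): S=120.1385, (K−S)⁺=0.0000, hold=0.0000 ⇒ V=0.0000 continue  boundary S*=64.1807
step 6: (k=6,j=0): S=60.9136, (K−S)⁺=14.3164, hold=14.2159 ⇒ V=14.3164 exercise | (k=6,j=1): S=67.6230, (K−S)⁺=7.6070, hold=7.9122 ⇒ V=7.9122 continue | (k=6,j=2): S=75.0713, (K−S)⁺=0.1587, hold=2.8903 ⇒ V=2.8903 continue | (k=6,j=3): S=83.3400, (K−S)⁺=0.0000, hold=0.4963 ⇒ V=0.4963 continue | (k=6,j=4): S=92.5195, (K−S)⁺=0.0000, hold=0.0000 ⇒ V=0.0000 continue | (k=6,j=5): S=102.7100, (K−S)⁺=0.0000, hold=0.0000 ⇒ V=0.0000 continue | (k=6,j=6): S=114.0230, (K−S)⁺=0.0000, hold=0.0000 ⇒ V=0.0000 continue  boundary S*=60.9136
step 5: (k=5,j=0): S=64.1807, (K−S)⁺=11.0493, hold=11.1011 ⇒ V=11.1011 continue | (k=5,j=1): S=71.2499, (K−S)⁺=3.9801, hold=5.3954 ⇒ V=5.3954 continue | (k=5,j=2): S=79.0977, (K−S)⁺=0.0000, hold=1.6917 ⇒ V=1.6917 continue | (k=5,j=3): S=87.8099, (K−S)⁺=0.0000, hold=0.2480 ⇒ V=0.2480 continue | (k=5,j=4): S=97.4817, (K−S)⁺=0.0000, hold=0.0000 ⇒ V=0.0000 continue | (k=5,j=5): S=108.2188, (K−S)⁺=0.0000, hold=0.0000 ⇒ V=0.0000 continue  boundary S*=-
step 4: (k=4,j=0): S=67.6230, (K−S)⁺=7.6070, hold=8.2387 ⇒ V=8.2387 continue | (k=4,j=1): S=75.0713, (K−S)⁺=0.1587, hold=3.5398 ⇒ V=3.5398 continue | (k=4,j=2): S=83.3400, (K−S)⁺=0.0000, hold=0.9689 ⇒ V=0.9689 continue | (k=4,j=3): S=92.5195, (K−S)⁺=0.0000, hold=0.1239 ⇒ V=0.1239 continue | (k=4,j=4): S=102.7100, (K−S)⁺=0.0000, hold=0.0000 ⇒ V=0.0000 continue  boundary S*=-
step 3: (k=3,j=0): S=71.2499, (K−S)⁺=3.9801, hold=5.8826 ⇒ V=5.8826 continue | (k=3,j=1): S=79.0977, (K−S)⁺=0.0000, hold=2.2520 ⇒ V=2.2520 continue | (k=3,j=2): S=87.8099, (K−S)⁺=0.0000, hold=0.5459 ⇒ V=0.5459 continue | (k=3,j=3): S=97.4817, (K−S)⁺=0.0000, hold=0.0619 ⇒ V=0.0619 continue  boundary S*=-
step 2: (k=2,j=0): S=75.0713, (K−S)⁺=0.1587, hold=4.0629 ⇒ V=4.0629 continue | (k=2,j=1): S=83.3400, (K−S)⁺=0.0000, hold=1.3975 ⇒ V=1.3975 continue | (k=2,j=2): S=92.5195, (K−S)⁺=0.0000, hold=0.3036 ⇒ V=0.3036 continue  boundary S*=-
step 1: (k=1,j=0): S=79.0977, (K−S)⁺=0.0000, hold=2.7273 ⇒ V=2.7273 continue | (k=1,j=1): S=87.8099, (K−S)⁺=0.0000, hold=0.8497 ⇒ V=0.8497 continue  boundary S*=-
step 0: (k=0,j=0): S=83.3400, (K−S)⁺=0.0000, hold=1.7866 ⇒ V=1.7866 continue  boundary S*=-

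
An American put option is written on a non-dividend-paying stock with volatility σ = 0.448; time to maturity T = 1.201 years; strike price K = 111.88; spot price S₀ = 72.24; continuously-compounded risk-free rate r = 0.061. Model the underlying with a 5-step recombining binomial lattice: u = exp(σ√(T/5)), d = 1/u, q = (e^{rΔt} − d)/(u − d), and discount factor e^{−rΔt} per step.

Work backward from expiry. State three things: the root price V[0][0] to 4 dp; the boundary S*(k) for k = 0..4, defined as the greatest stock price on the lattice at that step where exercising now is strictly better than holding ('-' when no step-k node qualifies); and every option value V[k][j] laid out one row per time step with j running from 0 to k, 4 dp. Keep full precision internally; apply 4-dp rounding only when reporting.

Δt=0.24020  u=1.24554  d=0.80287  q=0.47867  discount=0.98545
step 5 (expiry): payoffs max(K−S,0) = 87.7811 74.4940 53.8809 21.9025 0.0000 0.0000
step 4: (k=4,j=0): S=30.0160, (K−S)⁺=81.8640, hold=80.2366 ⇒ V=81.8640 exercise | (k=4,j=1): S=46.5656, (K−S)⁺=65.3144, hold=63.6870 ⇒ V=65.3144 exercise | (k=4,j=2): S=72.2400, (K−S)⁺=39.6400, hold=38.0127 ⇒ V=39.6400 exercise | (k=4,j=3): S=112.0702, (K−S)⁺=0.0000, hold=11.2523 ⇒ V=11.2523 continue | (k=4,j=4): S=173.8611, (K−S)⁺=0.0000, hold=0.0000 ⇒ V=0.0000 continue  boundary S*=72.2400
step 3: (k=3,j=0): S=37.3860, (K−S)⁺=74.4940, hold=72.8666 ⇒ V=74.4940 exercise | (k=3,j=1): S=57.9991, (K−S)⁺=53.8809, hold=52.2535 ⇒ V=53.8809 exercise | (k=3,j=2): S=89.9775, (K−S)⁺=21.9025, hold=25.6727 ⇒ V=25.6727 continue | (k=3,j=3): S=139.5874, (K−S)⁺=0.0000, hold=5.7808 ⇒ V=5.7808 continue  boundary S*=57.9991
step 2: (k=2,j=0): S=46.5656, (K−S)⁺=65.3144, hold=63.6870 ⇒ V=65.3144 exercise | (k=2,j=1): S=72.2400, (K−S)⁺=39.6400, hold=39.7911 ⇒ V=39.7911 continue | (k=2,j=2): S=112.0702, (K−S)⁺=0.0000, hold=15.9161 ⇒ V=15.9161 continue  boundary S*=46.5656
step 1: (k=1,j=0): S=57.9991, (K−S)⁺=53.8809, hold=52.3248 ⇒ V=53.8809 exercise | (k=1,j=1): S=89.9775, (K−S)⁺=21.9025, hold=27.9503 ⇒ V=27.9503 continue  boundary S*=57.9991
step 0: (k=0,j=0): S=72.2400, (K−S)⁺=39.6400, hold=40.8655 ⇒ V=40.8655 continue  boundary S*=-

price = 40.8655
boundary = - 57.9991 46.5656 57.9991 72.2400
tree:
40.8655
53.8809 27.9503
65.3144 39.7911 15.9161
74.4940 53.8809 25.6727 5.7808
81.8640 65.3144 39.6400 11.2523 0.0000
87.7811 74.4940 53.8809 21.9025 0.0000 0.0000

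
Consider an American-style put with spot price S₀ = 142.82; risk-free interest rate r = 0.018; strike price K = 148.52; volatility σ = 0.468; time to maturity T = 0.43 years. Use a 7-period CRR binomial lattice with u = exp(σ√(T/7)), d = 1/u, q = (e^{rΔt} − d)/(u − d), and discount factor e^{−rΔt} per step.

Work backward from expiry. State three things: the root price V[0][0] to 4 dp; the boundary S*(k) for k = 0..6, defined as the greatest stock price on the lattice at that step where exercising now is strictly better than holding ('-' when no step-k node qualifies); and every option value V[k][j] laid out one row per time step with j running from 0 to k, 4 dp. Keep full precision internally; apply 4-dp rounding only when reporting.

price = 20.6616
boundary = - - - - 89.8026 100.8472 113.2502
tree:
20.6616
28.3411 12.2487
37.5899 18.2169 5.7016
47.9813 26.2286 9.4324 1.6044
58.7174 36.2643 15.2326 3.0640 0.0000
68.5524 47.6728 23.7794 5.8515 0.0000 0.0000
77.3104 58.7174 35.2698 11.1750 0.0000 0.0000 0.0000
85.1091 68.5524 47.6728 21.3414 0.0000 0.0000 0.0000 0.0000

params: Δt=0.06143 u=1.12299 d=0.89048 q=0.47579 e^(-rΔt)=0.99889
t_7 payoffs: 85.1091 68.5524 47.6728 21.3414 0.0000 0.0000 0.0000 0.0000
t_6: node(6,0) S=71.2096 payoff=77.3104 vs cont=77.1462 → 77.3104 [stop]  node(6,1) S=89.8026 payoff=58.7174 vs cont=58.5533 → 58.7174 [stop]  node(6,2) S=113.2502 payoff=35.2698 vs cont=35.1057 → 35.2698 [stop]  node(6,3) S=142.8200 payoff=5.7000 vs cont=11.1750 → 11.1750 [wait]  node(6,4) S=180.1105 payoff=0.0000 vs cont=0.0000 → 0.0000 [wait]  node(6,5) S=227.1377 payoff=0.0000 vs cont=0.0000 → 0.0000 [wait]  node(6,6) S=286.4437 payoff=0.0000 vs cont=0.0000 → 0.0000 [wait]  ⇒ S*(6)=113.2502
t_5: node(5,0) S=79.9676 payoff=68.5524 vs cont=68.3883 → 68.5524 [stop]  node(5,1) S=100.8472 payoff=47.6728 vs cont=47.5087 → 47.6728 [stop]  node(5,2) S=127.1786 payoff=21.3414 vs cont=23.7794 → 23.7794 [wait]  node(5,3) S=160.3851 payoff=0.0000 vs cont=5.8515 → 5.8515 [wait]  node(5,4) S=202.2619 payoff=0.0000 vs cont=0.0000 → 0.0000 [wait]  node(5,5) S=255.0728 payoff=0.0000 vs cont=0.0000 → 0.0000 [wait]  ⇒ S*(5)=100.8472
t_4: node(4,0) S=89.8026 payoff=58.7174 vs cont=58.5533 → 58.7174 [stop]  node(4,1) S=113.2502 payoff=35.2698 vs cont=36.2643 → 36.2643 [wait]  node(4,2) S=142.8200 payoff=5.7000 vs cont=15.2326 → 15.2326 [wait]  node(4,3) S=180.1105 payoff=0.0000 vs cont=3.0640 → 3.0640 [wait]  node(4,4) S=227.1377 payoff=0.0000 vs cont=0.0000 → 0.0000 [wait]  ⇒ S*(4)=89.8026
t_3: node(3,0) S=100.8472 payoff=47.6728 vs cont=47.9813 → 47.9813 [wait]  node(3,1) S=127.1786 payoff=21.3414 vs cont=26.2286 → 26.2286 [wait]  node(3,2) S=160.3851 payoff=0.0000 vs cont=9.4324 → 9.4324 [wait]  node(3,3) S=202.2619 payoff=0.0000 vs cont=1.6044 → 1.6044 [wait]  ⇒ S*(3)=-
t_2: node(2,0) S=113.2502 payoff=35.2698 vs cont=37.5899 → 37.5899 [wait]  node(2,1) S=142.8200 payoff=5.7000 vs cont=18.2169 → 18.2169 [wait]  node(2,2) S=180.1105 payoff=0.0000 vs cont=5.7016 → 5.7016 [wait]  ⇒ S*(2)=-
t_1: node(1,0) S=127.1786 payoff=21.3414 vs cont=28.3411 → 28.3411 [wait]  node(1,1) S=160.3851 payoff=0.0000 vs cont=12.2487 → 12.2487 [wait]  ⇒ S*(1)=-
t_0: node(0,0) S=142.8200 payoff=5.7000 vs cont=20.6616 → 20.6616 [wait]  ⇒ S*(0)=-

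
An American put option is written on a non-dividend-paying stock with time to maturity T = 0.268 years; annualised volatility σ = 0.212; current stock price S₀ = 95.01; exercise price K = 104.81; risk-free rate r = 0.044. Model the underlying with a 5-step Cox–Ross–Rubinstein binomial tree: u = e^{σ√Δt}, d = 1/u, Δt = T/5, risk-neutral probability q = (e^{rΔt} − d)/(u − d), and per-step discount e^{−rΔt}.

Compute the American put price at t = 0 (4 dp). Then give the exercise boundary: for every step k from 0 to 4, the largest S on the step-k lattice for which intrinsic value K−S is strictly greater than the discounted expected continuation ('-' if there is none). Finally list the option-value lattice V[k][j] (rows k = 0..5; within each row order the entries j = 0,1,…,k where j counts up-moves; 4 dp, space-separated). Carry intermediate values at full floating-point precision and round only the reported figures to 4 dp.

price = 10.4158
boundary = - 90.4594 86.1267 90.4594 95.0100
tree:
10.4158
14.3506 6.7101
18.6833 10.0644 3.5412
22.8085 14.3506 6.0218 1.1911
26.7361 18.6833 9.8000 2.4453 0.0000
30.4756 22.8085 14.3506 5.0204 0.0000 0.0000

params: Δt=0.05360 u=1.05031 d=0.95210 q=0.51178 e^(-rΔt)=0.99764
t_5 payoffs: 30.4756 22.8085 14.3506 5.0204 0.0000 0.0000
t_4: node(4,0) S=78.0739 payoff=26.7361 vs cont=26.4892 → 26.7361 [stop]  node(4,1) S=86.1267 payoff=18.6833 vs cont=18.4364 → 18.6833 [stop]  node(4,2) S=95.0100 payoff=9.8000 vs cont=9.5531 → 9.8000 [stop]  node(4,3) S=104.8096 payoff=0.0004 vs cont=2.4453 → 2.4453 [wait]  node(4,4) S=115.6199 payoff=0.0000 vs cont=0.0000 → 0.0000 [wait]  ⇒ S*(4)=95.0100
t_3: node(3,0) S=82.0015 payoff=22.8085 vs cont=22.5616 → 22.8085 [stop]  node(3,1) S=90.4594 payoff=14.3506 vs cont=14.1038 → 14.3506 [stop]  node(3,2) S=99.7896 payoff=5.0204 vs cont=6.0218 → 6.0218 [wait]  node(3,3) S=110.0821 payoff=0.0000 vs cont=1.1911 → 1.1911 [wait]  ⇒ S*(3)=90.4594
t_2: node(2,0) S=86.1267 payoff=18.6833 vs cont=18.4364 → 18.6833 [stop]  node(2,1) S=95.0100 payoff=9.8000 vs cont=10.0644 → 10.0644 [wait]  node(2,2) S=104.8096 payoff=0.0004 vs cont=3.5412 → 3.5412 [wait]  ⇒ S*(2)=86.1267
t_1: node(1,0) S=90.4594 payoff=14.3506 vs cont=14.2387 → 14.3506 [stop]  node(1,1) S=99.7896 payoff=5.0204 vs cont=6.7101 → 6.7101 [wait]  ⇒ S*(1)=90.4594
t_0: node(0,0) S=95.0100 payoff=9.8000 vs cont=10.4158 → 10.4158 [wait]  ⇒ S*(0)=-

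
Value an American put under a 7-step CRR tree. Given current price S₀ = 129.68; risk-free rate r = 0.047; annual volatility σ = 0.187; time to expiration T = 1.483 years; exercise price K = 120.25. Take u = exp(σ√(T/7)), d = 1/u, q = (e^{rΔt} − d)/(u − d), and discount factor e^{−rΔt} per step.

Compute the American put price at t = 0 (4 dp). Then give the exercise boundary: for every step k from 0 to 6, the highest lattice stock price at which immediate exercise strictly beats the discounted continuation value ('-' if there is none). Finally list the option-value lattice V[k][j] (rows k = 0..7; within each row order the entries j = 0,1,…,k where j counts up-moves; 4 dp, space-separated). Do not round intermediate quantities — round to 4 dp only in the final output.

price = 4.7659
boundary = - - - 100.1684 91.9073 100.1684 109.1721
tree:
4.7659
7.9645 2.0920
12.8969 3.8527 0.6102
20.0816 6.9317 1.2650 0.0561
28.3427 12.0787 2.6154 0.1222 0.0000
35.9224 20.0816 5.3915 0.2663 0.0000 0.0000
42.8771 28.3427 11.0779 0.5804 0.0000 0.0000 0.0000
49.2582 35.9224 20.0816 1.2650 0.0000 0.0000 0.0000 0.0000

Δt=0.21186, u=1.08989, d=0.91753, q=0.53656, disc=e^(-rΔt)=0.99009
k=7 terminal: V=max(K-S,0) → 49.2582 35.9224 20.0816 1.2650 0.0000 0.0000 0.0000 0.0000
k=6: j=0 S=77.3729 intr=42.8771 cont=41.6857 V=42.8771[EX]; j=1 S=91.9073 intr=28.3427 cont=27.1512 V=28.3427[EX]; j=2 S=109.1721 intr=11.0779 cont=9.8865 V=11.0779[EX]; j=3 S=129.6800 intr=0.0000 cont=0.5804 V=0.5804[hold]; j=4 S=154.0403 intr=0.0000 cont=0.0000 V=0.0000[hold]; j=5 S=182.9767 intr=0.0000 cont=0.0000 V=0.0000[hold]; j=6 S=217.3488 intr=0.0000 cont=0.0000 V=0.0000[hold]  S*(6)=109.1721
k=5: j=0 S=84.3276 intr=35.9224 cont=34.7310 V=35.9224[EX]; j=1 S=100.1684 intr=20.0816 cont=18.8901 V=20.0816[EX]; j=2 S=118.9850 intr=1.2650 cont=5.3915 V=5.3915[hold]; j=3 S=141.3363 intr=0.0000 cont=0.2663 V=0.2663[hold]; j=4 S=167.8862 intr=0.0000 cont=0.0000 V=0.0000[hold]; j=5 S=199.4236 intr=0.0000 cont=0.0000 V=0.0000[hold]  S*(5)=100.1684
k=4: j=0 S=91.9073 intr=28.3427 cont=27.1512 V=28.3427[EX]; j=1 S=109.1721 intr=11.0779 cont=12.0787 V=12.0787[hold]; j=2 S=129.6800 intr=0.0000 cont=2.6154 V=2.6154[hold]; j=3 S=154.0403 intr=0.0000 cont=0.1222 V=0.1222[hold]; j=4 S=182.9767 intr=0.0000 cont=0.0000 V=0.0000[hold]  S*(4)=91.9073
k=3: j=0 S=100.1684 intr=20.0816 cont=19.4218 V=20.0816[EX]; j=1 S=118.9850 intr=1.2650 cont=6.9317 V=6.9317[hold]; j=2 S=141.3363 intr=0.0000 cont=1.2650 V=1.2650[hold]; j=3 S=167.8862 intr=0.0000 cont=0.0561 V=0.0561[hold]  S*(3)=100.1684
k=2: j=0 S=109.1721 intr=11.0779 cont=12.8969 V=12.8969[hold]; j=1 S=129.6800 intr=0.0000 cont=3.8527 V=3.8527[hold]; j=2 S=154.0403 intr=0.0000 cont=0.6102 V=0.6102[hold]  S*(2)=-
k=1: j=0 S=118.9850 intr=1.2650 cont=7.9645 V=7.9645[hold]; j=1 S=141.3363 intr=0.0000 cont=2.0920 V=2.0920[hold]  S*(1)=-
k=0: j=0 S=129.6800 intr=0.0000 cont=4.7659 V=4.7659[hold]  S*(0)=-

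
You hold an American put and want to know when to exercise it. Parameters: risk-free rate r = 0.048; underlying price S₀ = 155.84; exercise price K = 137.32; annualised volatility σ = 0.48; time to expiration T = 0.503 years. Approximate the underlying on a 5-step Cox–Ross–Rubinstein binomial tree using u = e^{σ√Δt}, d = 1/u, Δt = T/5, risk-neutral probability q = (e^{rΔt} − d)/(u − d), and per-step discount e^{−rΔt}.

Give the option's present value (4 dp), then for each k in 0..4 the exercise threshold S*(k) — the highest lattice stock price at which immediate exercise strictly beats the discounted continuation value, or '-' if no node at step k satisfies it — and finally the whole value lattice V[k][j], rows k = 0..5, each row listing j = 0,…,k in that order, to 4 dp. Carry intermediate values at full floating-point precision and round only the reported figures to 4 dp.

price = 10.5643
boundary = - - - 98.7013 114.9321
tree:
10.5643
16.8164 3.8395
26.0099 6.9410 0.4894
38.6187 12.4955 0.9418 0.0000
52.5575 22.3879 1.8125 0.0000 0.0000
64.5277 38.6187 3.4879 0.0000 0.0000 0.0000

params: Δt=0.10060 u=1.16444 d=0.85878 q=0.47785 e^(-rΔt)=0.99518
t_5 payoffs: 64.5277 38.6187 3.4879 0.0000 0.0000 0.0000
t_4: node(4,0) S=84.7625 payoff=52.5575 vs cont=51.8960 → 52.5575 [stop]  node(4,1) S=114.9321 payoff=22.3879 vs cont=21.7264 → 22.3879 [stop]  node(4,2) S=155.8400 payoff=0.0000 vs cont=1.8125 → 1.8125 [wait]  node(4,3) S=211.3082 payoff=0.0000 vs cont=0.0000 → 0.0000 [wait]  node(4,4) S=286.5193 payoff=0.0000 vs cont=0.0000 → 0.0000 [wait]  ⇒ S*(4)=114.9321
t_3: node(3,0) S=98.7013 payoff=38.6187 vs cont=37.9572 → 38.6187 [stop]  node(3,1) S=133.8321 payoff=3.4879 vs cont=12.4955 → 12.4955 [wait]  node(3,2) S=181.4670 payoff=0.0000 vs cont=0.9418 → 0.9418 [wait]  node(3,3) S=246.0567 payoff=0.0000 vs cont=0.0000 → 0.0000 [wait]  ⇒ S*(3)=98.7013
t_2: node(2,0) S=114.9321 payoff=22.3879 vs cont=26.0099 → 26.0099 [wait]  node(2,1) S=155.8400 payoff=0.0000 vs cont=6.9410 → 6.9410 [wait]  node(2,2) S=211.3082 payoff=0.0000 vs cont=0.4894 → 0.4894 [wait]  ⇒ S*(2)=-
t_1: node(1,0) S=133.8321 payoff=3.4879 vs cont=16.8164 → 16.8164 [wait]  node(1,1) S=181.4670 payoff=0.0000 vs cont=3.8395 → 3.8395 [wait]  ⇒ S*(1)=-
t_0: node(0,0) S=155.8400 payoff=0.0000 vs cont=10.5643 → 10.5643 [wait]  ⇒ S*(0)=-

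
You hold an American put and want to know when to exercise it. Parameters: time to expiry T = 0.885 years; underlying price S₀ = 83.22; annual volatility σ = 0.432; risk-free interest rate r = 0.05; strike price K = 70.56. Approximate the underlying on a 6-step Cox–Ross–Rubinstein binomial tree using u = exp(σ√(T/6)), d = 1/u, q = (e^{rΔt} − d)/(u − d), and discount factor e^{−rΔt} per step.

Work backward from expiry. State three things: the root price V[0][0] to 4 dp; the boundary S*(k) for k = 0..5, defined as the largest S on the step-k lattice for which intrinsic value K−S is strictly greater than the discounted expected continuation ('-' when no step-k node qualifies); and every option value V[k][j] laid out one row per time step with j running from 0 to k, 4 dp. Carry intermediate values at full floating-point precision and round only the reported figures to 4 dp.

Δt=0.14750, u=1.18047, d=0.84712, q=0.48082, disc=e^(-rΔt)=0.99265
k=6 terminal: V=max(K-S,0) → 39.8063 27.7044 10.8403 0.0000 0.0000 0.0000 0.0000
k=5: j=0 S=36.3039 intr=34.2561 cont=33.7377 V=34.2561[EX]; j=1 S=50.5898 intr=19.9702 cont=19.4518 V=19.9702[EX]; j=2 S=70.4973 intr=0.0627 cont=5.5867 V=5.5867[hold]; j=3 S=98.2387 intr=0.0000 cont=0.0000 V=0.0000[hold]; j=4 S=136.8966 intr=0.0000 cont=0.0000 V=0.0000[hold]; j=5 S=190.7667 intr=0.0000 cont=0.0000 V=0.0000[hold]  S*(5)=50.5898
k=4: j=0 S=42.8556 intr=27.7044 cont=27.1859 V=27.7044[EX]; j=1 S=59.7197 intr=10.8403 cont=12.9584 V=12.9584[hold]; j=2 S=83.2200 intr=0.0000 cont=2.8792 V=2.8792[hold]; j=3 S=115.9679 intr=0.0000 cont=0.0000 V=0.0000[hold]; j=4 S=161.6024 intr=0.0000 cont=0.0000 V=0.0000[hold]  S*(4)=42.8556
k=3: j=0 S=50.5898 intr=19.9702 cont=20.4627 V=20.4627[hold]; j=1 S=70.4973 intr=0.0627 cont=8.0525 V=8.0525[hold]; j=2 S=98.2387 intr=0.0000 cont=1.4838 V=1.4838[hold]; j=3 S=136.8966 intr=0.0000 cont=0.0000 V=0.0000[hold]  S*(3)=-
k=2: j=0 S=59.7197 intr=10.8403 cont=14.3891 V=14.3891[hold]; j=1 S=83.2200 intr=0.0000 cont=4.8581 V=4.8581[hold]; j=2 S=115.9679 intr=0.0000 cont=0.7647 V=0.7647[hold]  S*(2)=-
k=1: j=0 S=70.4973 intr=0.0627 cont=9.7343 V=9.7343[hold]; j=1 S=98.2387 intr=0.0000 cont=2.8687 V=2.8687[hold]  S*(1)=-
k=0: j=0 S=83.2200 intr=0.0000 cont=6.3859 V=6.3859[hold]  S*(0)=-

price = 6.3859
boundary = - - - - 42.8556 50.5898
tree:
6.3859
9.7343 2.8687
14.3891 4.8581 0.7647
20.4627 8.0525 1.4838 0.0000
27.7044 12.9584 2.8792 0.0000 0.0000
34.2561 19.9702 5.5867 0.0000 0.0000 0.0000
39.8063 27.7044 10.8403 0.0000 0.0000 0.0000 0.0000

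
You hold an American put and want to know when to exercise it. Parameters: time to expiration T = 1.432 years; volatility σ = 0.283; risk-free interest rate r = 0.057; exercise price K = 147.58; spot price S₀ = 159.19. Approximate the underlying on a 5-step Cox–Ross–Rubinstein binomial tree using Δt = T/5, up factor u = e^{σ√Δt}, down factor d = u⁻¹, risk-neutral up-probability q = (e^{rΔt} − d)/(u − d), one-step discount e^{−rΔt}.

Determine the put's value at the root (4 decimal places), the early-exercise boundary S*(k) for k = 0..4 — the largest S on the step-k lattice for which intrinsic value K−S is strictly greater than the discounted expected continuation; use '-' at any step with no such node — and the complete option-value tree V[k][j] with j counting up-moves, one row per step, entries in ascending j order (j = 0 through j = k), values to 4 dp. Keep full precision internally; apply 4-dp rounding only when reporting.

Δt=0.28640  u=1.16352  d=0.85946  q=0.51634  discount=0.98381
step 5 (expiry): payoffs max(K−S,0) = 72.9276 46.5169 10.7626 0.0000 0.0000 0.0000
step 4: (k=4,j=0): S=86.8596, (K−S)⁺=60.7204, hold=58.3307 ⇒ V=60.7204 exercise | (k=4,j=1): S=117.5890, (K−S)⁺=29.9910, hold=27.6013 ⇒ V=29.9910 exercise | (k=4,j=2): S=159.1900, (K−S)⁺=0.0000, hold=5.1212 ⇒ V=5.1212 continue | (k=4,j=3): S=215.5086, (K−S)⁺=0.0000, hold=0.0000 ⇒ V=0.0000 continue | (k=4,j=4): S=291.7518, (K−S)⁺=0.0000, hold=0.0000 ⇒ V=0.0000 continue  boundary S*=117.5890
step 3: (k=3,j=0): S=101.0631, (K−S)⁺=46.5169, hold=44.1273 ⇒ V=46.5169 exercise | (k=3,j=1): S=136.8174, (K−S)⁺=10.7626, hold=16.8720 ⇒ V=16.8720 continue | (k=3,j=2): S=185.2210, (K−S)⁺=0.0000, hold=2.4368 ⇒ V=2.4368 continue | (k=3,j=3): S=250.7490, (K−S)⁺=0.0000, hold=0.0000 ⇒ V=0.0000 continue  boundary S*=101.0631
step 2: (k=2,j=0): S=117.5890, (K−S)⁺=29.9910, hold=30.7047 ⇒ V=30.7047 continue | (k=2,j=1): S=159.1900, (K−S)⁺=0.0000, hold=9.2660 ⇒ V=9.2660 continue | (k=2,j=2): S=215.5086, (K−S)⁺=0.0000, hold=1.1595 ⇒ V=1.1595 continue  boundary S*=-
step 1: (k=1,j=0): S=136.8174, (K−S)⁺=10.7626, hold=19.3172 ⇒ V=19.3172 continue | (k=1,j=1): S=185.2210, (K−S)⁺=0.0000, hold=4.9981 ⇒ V=4.9981 continue  boundary S*=-
step 0: (k=0,j=0): S=159.1900, (K−S)⁺=0.0000, hold=11.7306 ⇒ V=11.7306 continue  boundary S*=-

price = 11.7306
boundary = - - - 101.0631 117.5890
tree:
11.7306
19.3172 4.9981
30.7047 9.2660 1.1595
46.5169 16.8720 2.4368 0.0000
60.7204 29.9910 5.1212 0.0000 0.0000
72.9276 46.5169 10.7626 0.0000 0.0000 0.0000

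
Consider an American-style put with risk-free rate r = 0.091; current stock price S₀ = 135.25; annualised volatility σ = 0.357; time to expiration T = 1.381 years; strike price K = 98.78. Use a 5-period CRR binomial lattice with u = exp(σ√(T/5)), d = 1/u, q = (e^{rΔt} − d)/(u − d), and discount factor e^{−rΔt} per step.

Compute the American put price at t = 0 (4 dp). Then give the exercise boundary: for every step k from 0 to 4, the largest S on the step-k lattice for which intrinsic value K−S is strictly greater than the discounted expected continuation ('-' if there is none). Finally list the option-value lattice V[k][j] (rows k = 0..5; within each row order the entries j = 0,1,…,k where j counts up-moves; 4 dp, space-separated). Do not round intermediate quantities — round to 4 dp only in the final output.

params: Δt=0.27620 u=1.20638 d=0.82893 q=0.52067 e^(-rΔt)=0.97518
t_5 payoffs: 45.8472 21.7447 0.0000 0.0000 0.0000 0.0000
t_4: node(4,0) S=63.8568 payoff=34.9232 vs cont=32.4714 → 34.9232 [stop]  node(4,1) S=92.9335 payoff=5.8465 vs cont=10.1643 → 10.1643 [wait]  node(4,2) S=135.2500 payoff=0.0000 vs cont=0.0000 → 0.0000 [wait]  node(4,3) S=196.8350 payoff=0.0000 vs cont=0.0000 → 0.0000 [wait]  node(4,4) S=286.4622 payoff=0.0000 vs cont=0.0000 → 0.0000 [wait]  ⇒ S*(4)=63.8568
t_3: node(3,0) S=77.0353 payoff=21.7447 vs cont=21.4852 → 21.7447 [stop]  node(3,1) S=112.1127 payoff=0.0000 vs cont=4.7511 → 4.7511 [wait]  node(3,2) S=163.1623 payoff=0.0000 vs cont=0.0000 → 0.0000 [wait]  node(3,3) S=237.4569 payoff=0.0000 vs cont=0.0000 → 0.0000 [wait]  ⇒ S*(3)=77.0353
t_2: node(2,0) S=92.9335 payoff=5.8465 vs cont=12.5766 → 12.5766 [wait]  node(2,1) S=135.2500 payoff=0.0000 vs cont=2.2209 → 2.2209 [wait]  node(2,2) S=196.8350 payoff=0.0000 vs cont=0.0000 → 0.0000 [wait]  ⇒ S*(2)=-
t_1: node(1,0) S=112.1127 payoff=0.0000 vs cont=7.0064 → 7.0064 [wait]  node(1,1) S=163.1623 payoff=0.0000 vs cont=1.0381 → 1.0381 [wait]  ⇒ S*(1)=-
t_0: node(0,0) S=135.2500 payoff=0.0000 vs cont=3.8021 → 3.8021 [wait]  ⇒ S*(0)=-

price = 3.8021
boundary = - - - 77.0353 63.8568
tree:
3.8021
7.0064 1.0381
12.5766 2.2209 0.0000
21.7447 4.7511 0.0000 0.0000
34.9232 10.1643 0.0000 0.0000 0.0000
45.8472 21.7447 0.0000 0.0000 0.0000 0.0000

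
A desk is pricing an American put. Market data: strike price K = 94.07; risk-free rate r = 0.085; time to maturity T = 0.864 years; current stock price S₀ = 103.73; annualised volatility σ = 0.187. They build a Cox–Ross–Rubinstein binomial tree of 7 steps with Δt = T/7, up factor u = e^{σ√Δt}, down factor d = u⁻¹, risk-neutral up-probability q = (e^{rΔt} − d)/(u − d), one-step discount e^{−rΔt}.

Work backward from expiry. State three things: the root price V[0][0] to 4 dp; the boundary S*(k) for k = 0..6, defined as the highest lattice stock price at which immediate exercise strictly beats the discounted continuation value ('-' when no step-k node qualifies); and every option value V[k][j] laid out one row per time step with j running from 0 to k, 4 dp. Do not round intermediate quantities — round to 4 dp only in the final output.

params: Δt=0.12343 u=1.06790 d=0.93641 q=0.56379 e^(-rΔt)=0.98956
t_7 payoffs: 28.5793 19.3832 8.8958 0.0000 0.0000 0.0000 0.0000 0.0000
t_6: node(6,0) S=69.9378 payoff=24.1322 vs cont=23.1505 → 24.1322 [stop]  node(6,1) S=79.7583 payoff=14.3117 vs cont=13.3299 → 14.3117 [stop]  node(6,2) S=90.9578 payoff=3.1122 vs cont=3.8399 → 3.8399 [wait]  node(6,3) S=103.7300 payoff=0.0000 vs cont=0.0000 → 0.0000 [wait]  node(6,4) S=118.2956 payoff=0.0000 vs cont=0.0000 → 0.0000 [wait]  node(6,5) S=134.9065 payoff=0.0000 vs cont=0.0000 → 0.0000 [wait]  node(6,6) S=153.8498 payoff=0.0000 vs cont=0.0000 → 0.0000 [wait]  ⇒ S*(6)=79.7583
t_5: node(5,0) S=74.6868 payoff=19.3832 vs cont=18.4014 → 19.3832 [stop]  node(5,1) S=85.1742 payoff=8.8958 vs cont=8.3201 → 8.8958 [stop]  node(5,2) S=97.1342 payoff=0.0000 vs cont=1.6575 → 1.6575 [wait]  node(5,3) S=110.7737 payoff=0.0000 vs cont=0.0000 → 0.0000 [wait]  node(5,4) S=126.3283 payoff=0.0000 vs cont=0.0000 → 0.0000 [wait]  node(5,5) S=144.0671 payoff=0.0000 vs cont=0.0000 → 0.0000 [wait]  ⇒ S*(5)=85.1742
t_4: node(4,0) S=79.7583 payoff=14.3117 vs cont=13.3299 → 14.3117 [stop]  node(4,1) S=90.9578 payoff=3.1122 vs cont=4.7647 → 4.7647 [wait]  node(4,2) S=103.7300 payoff=0.0000 vs cont=0.7155 → 0.7155 [wait]  node(4,3) S=118.2956 payoff=0.0000 vs cont=0.0000 → 0.0000 [wait]  node(4,4) S=134.9065 payoff=0.0000 vs cont=0.0000 → 0.0000 [wait]  ⇒ S*(4)=79.7583
t_3: node(3,0) S=85.1742 payoff=8.8958 vs cont=8.8360 → 8.8958 [stop]  node(3,1) S=97.1342 payoff=0.0000 vs cont=2.4559 → 2.4559 [wait]  node(3,2) S=110.7737 payoff=0.0000 vs cont=0.3088 → 0.3088 [wait]  node(3,3) S=126.3283 payoff=0.0000 vs cont=0.0000 → 0.0000 [wait]  ⇒ S*(3)=85.1742
t_2: node(2,0) S=90.9578 payoff=3.1122 vs cont=5.2101 → 5.2101 [wait]  node(2,1) S=103.7300 payoff=0.0000 vs cont=1.2324 → 1.2324 [wait]  node(2,2) S=118.2956 payoff=0.0000 vs cont=0.1333 → 0.1333 [wait]  ⇒ S*(2)=-
t_1: node(1,0) S=97.1342 payoff=0.0000 vs cont=2.9365 → 2.9365 [wait]  node(1,1) S=110.7737 payoff=0.0000 vs cont=0.6064 → 0.6064 [wait]  ⇒ S*(1)=-
t_0: node(0,0) S=103.7300 payoff=0.0000 vs cont=1.6059 → 1.6059 [wait]  ⇒ S*(0)=-

price = 1.6059
boundary = - - - 85.1742 79.7583 85.1742 79.7583
tree:
1.6059
2.9365 0.6064
5.2101 1.2324 0.1333
8.8958 2.4559 0.3088 0.0000
14.3117 4.7647 0.7155 0.0000 0.0000
19.3832 8.8958 1.6575 0.0000 0.0000 0.0000
24.1322 14.3117 3.8399 0.0000 0.0000 0.0000 0.0000
28.5793 19.3832 8.8958 0.0000 0.0000 0.0000 0.0000 0.0000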